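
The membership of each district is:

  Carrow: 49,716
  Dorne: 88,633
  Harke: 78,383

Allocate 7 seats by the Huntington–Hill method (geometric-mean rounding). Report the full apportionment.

Carrow=2, Dorne=3, Harke=2

With divisor 33577: modified quotas Carrow 1.481, Dorne 2.640, Harke 2.334.
Geometric-mean thresholds: Carrow √(1·2)=1.414, Dorne √(2·3)=2.449, Harke √(2·3)=2.449.
Each quota rounded against its threshold gives Carrow 2, Dorne 3, Harke 2 (total 7).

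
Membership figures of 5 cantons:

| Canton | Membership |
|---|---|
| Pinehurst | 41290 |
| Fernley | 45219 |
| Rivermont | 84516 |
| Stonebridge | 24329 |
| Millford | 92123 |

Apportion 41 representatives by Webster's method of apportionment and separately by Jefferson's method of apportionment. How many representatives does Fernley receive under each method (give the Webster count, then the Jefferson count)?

7 and 6

Webster: Pinehurst 6, Fernley 7, Rivermont 12, Stonebridge 3, Millford 13.
Jefferson: Pinehurst 6, Fernley 6, Rivermont 12, Stonebridge 3, Millford 14.
Fernley gets 7 under Webster and 6 under Jefferson.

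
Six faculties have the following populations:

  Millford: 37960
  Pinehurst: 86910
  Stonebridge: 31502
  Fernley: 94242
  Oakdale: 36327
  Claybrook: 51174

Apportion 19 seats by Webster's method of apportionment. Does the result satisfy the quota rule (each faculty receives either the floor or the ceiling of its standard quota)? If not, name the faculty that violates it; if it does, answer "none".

Standard quotas: Millford 2.133, Pinehurst 4.884, Stonebridge 1.770, Fernley 5.296, Oakdale 2.041, Claybrook 2.876.
Webster allocation: Millford 2, Pinehurst 5, Stonebridge 2, Fernley 5, Oakdale 2, Claybrook 3.
Every allocation lies between the lower and upper quota.

none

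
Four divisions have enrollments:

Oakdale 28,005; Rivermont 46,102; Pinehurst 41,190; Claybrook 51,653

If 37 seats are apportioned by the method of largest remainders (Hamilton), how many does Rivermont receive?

The standard divisor is 166950/37 ≈ 4512.162.
Standard quotas: Oakdale 6.2066, Rivermont 10.2173, Pinehurst 9.1287, Claybrook 11.4475.
Lower quotas: Oakdale 6, Rivermont 10, Pinehurst 9, Claybrook 11 (sum 36, leaving 1 seat).
Remainders in descending order: Claybrook 0.4475, Rivermont 0.2173, Oakdale 0.2066, Pinehurst 0.1287.
Largest remainder: Claybrook receives the extra seat.
Rivermont receives 10.

10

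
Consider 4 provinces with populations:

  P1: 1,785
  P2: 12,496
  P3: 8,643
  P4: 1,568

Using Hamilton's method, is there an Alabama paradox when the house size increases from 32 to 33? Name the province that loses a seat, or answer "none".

At 32 seats: P1 3, P2 16, P3 11, P4 2.
At 33 seats: P1 2, P2 17, P3 12, P4 2.
P1 drops from 3 to 2.

P1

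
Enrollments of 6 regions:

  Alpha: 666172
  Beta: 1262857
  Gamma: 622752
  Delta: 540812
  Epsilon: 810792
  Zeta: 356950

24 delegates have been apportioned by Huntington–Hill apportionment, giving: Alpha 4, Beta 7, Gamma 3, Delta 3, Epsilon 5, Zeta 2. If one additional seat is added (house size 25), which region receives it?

Priority for the next seat is population ÷ (√(s·(s+1))).
Priorities: Alpha 148960.588, Beta 168756.365, Gamma 179773.017, Delta 156118.977, Epsilon 148029.689, Zeta 145724.227.
Highest priority: Gamma.

Gamma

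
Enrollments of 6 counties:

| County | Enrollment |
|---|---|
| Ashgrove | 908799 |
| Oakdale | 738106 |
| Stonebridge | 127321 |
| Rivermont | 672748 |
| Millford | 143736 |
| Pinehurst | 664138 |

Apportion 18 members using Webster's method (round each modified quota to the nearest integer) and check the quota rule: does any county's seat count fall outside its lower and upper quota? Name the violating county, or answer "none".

none

Standard quotas: Ashgrove 5.026, Oakdale 4.082, Stonebridge 0.704, Rivermont 3.720, Millford 0.795, Pinehurst 3.673.
Webster allocation: Ashgrove 5, Oakdale 4, Stonebridge 1, Rivermont 4, Millford 1, Pinehurst 3.
Every allocation lies between the lower and upper quota.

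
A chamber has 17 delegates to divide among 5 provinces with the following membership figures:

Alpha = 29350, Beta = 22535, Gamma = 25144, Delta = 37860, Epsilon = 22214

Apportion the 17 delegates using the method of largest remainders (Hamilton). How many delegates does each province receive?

Standard divisor: 137103 ÷ 17 ≈ 8064.882.
Standard quotas: Alpha 3.6392, Beta 2.7942, Gamma 3.1177, Delta 4.6944, Epsilon 2.7544.
Lower quotas: Alpha 3, Beta 2, Gamma 3, Delta 4, Epsilon 2 (sum 14, leaving 3 seats).
Remainders in descending order: Beta 0.7942, Epsilon 0.7544, Delta 0.6944, Alpha 0.6392, Gamma 0.1177.
The surplus seats go to Beta, Epsilon, Delta.

Alpha=3, Beta=3, Gamma=3, Delta=5, Epsilon=3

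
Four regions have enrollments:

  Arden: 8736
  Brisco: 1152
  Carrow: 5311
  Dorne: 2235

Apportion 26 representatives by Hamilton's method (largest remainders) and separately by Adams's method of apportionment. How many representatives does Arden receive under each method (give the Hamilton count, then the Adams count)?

Hamilton: Arden 13, Brisco 2, Carrow 8, Dorne 3.
Adams: Arden 12, Brisco 2, Carrow 8, Dorne 4.
Arden gets 13 under Hamilton and 12 under Adams.

13 and 12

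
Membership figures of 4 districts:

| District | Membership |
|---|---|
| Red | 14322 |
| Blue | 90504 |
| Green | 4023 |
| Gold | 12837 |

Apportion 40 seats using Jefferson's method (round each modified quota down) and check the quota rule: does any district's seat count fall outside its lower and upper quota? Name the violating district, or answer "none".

Blue

Standard quotas: Red 4.708, Blue 29.750, Green 1.322, Gold 4.220.
Jefferson allocation: Red 4, Blue 31, Green 1, Gold 4.
Blue has quota 29.750 (lower 29, upper 30) but receives 31 — outside the quota interval.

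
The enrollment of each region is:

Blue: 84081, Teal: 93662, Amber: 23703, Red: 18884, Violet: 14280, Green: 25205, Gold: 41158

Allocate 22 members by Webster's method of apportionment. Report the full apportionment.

Blue 6, Teal 7, Amber 2, Red 1, Violet 1, Green 2, Gold 3

Standard divisor 300973/22 ≈ 13680.591; standard quotas: Blue 6.146, Teal 6.846, Amber 1.733, Red 1.380, Violet 1.044, Green 1.842, Gold 3.008.
Rounding to the nearest integer gives Blue 6, Teal 7, Amber 2, Red 1, Violet 1, Green 2, Gold 3 — total 22, matching the house size, so no adjustment is needed.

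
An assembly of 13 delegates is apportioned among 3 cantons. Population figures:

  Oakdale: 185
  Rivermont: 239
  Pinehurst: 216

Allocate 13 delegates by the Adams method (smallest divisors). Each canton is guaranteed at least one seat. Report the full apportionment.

Standard divisor 640/13 ≈ 49.231; standard quotas: Oakdale 3.758, Rivermont 4.855, Pinehurst 4.388.
Rounding up gives 4, 5, 5 = 14 seats, so the divisor must be adjusted.
With modified divisor 57: modified quotas Oakdale 3.246, Rivermont 4.193, Pinehurst 3.789.
Rounding up: Oakdale 4, Rivermont 5, Pinehurst 4 (total 13).

Oakdale=4, Rivermont=5, Pinehurst=4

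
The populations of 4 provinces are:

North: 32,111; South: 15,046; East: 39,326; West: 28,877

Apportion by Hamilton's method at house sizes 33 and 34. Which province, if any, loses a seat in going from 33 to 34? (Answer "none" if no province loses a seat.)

South

At 33 seats: North 9, South 5, East 11, West 8.
At 34 seats: North 9, South 4, East 12, West 9.
South drops from 5 to 4.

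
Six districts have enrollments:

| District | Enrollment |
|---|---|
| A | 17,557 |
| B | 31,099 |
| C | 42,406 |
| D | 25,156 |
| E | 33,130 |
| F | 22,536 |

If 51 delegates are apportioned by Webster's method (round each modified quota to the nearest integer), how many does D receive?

Standard divisor 171884/51 ≈ 3370.275; standard quotas: A 5.209, B 9.227, C 12.582, D 7.464, E 9.830, F 6.687.
Rounding to the nearest integer gives A 5, B 9, C 13, D 7, E 10, F 7 — total 51, matching the house size, so no adjustment is needed.
D receives 7.

7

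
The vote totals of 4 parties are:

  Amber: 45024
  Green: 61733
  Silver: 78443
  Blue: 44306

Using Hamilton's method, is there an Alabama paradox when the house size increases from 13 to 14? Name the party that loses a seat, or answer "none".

Blue

At 13 seats: Amber 3, Green 3, Silver 4, Blue 3.
At 14 seats: Amber 3, Green 4, Silver 5, Blue 2.
Blue drops from 3 to 2.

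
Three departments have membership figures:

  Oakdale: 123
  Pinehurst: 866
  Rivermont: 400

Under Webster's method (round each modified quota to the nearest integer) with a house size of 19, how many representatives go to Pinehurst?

12

Standard divisor 1389/19 ≈ 73.105; standard quotas: Oakdale 1.683, Pinehurst 11.846, Rivermont 5.472.
Rounding to the nearest integer gives Oakdale 2, Pinehurst 12, Rivermont 5 — total 19, matching the house size, so no adjustment is needed.
Pinehurst receives 12.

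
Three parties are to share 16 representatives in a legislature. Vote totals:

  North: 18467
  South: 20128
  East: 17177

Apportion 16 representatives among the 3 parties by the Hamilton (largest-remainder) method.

The standard divisor is 55772/16 ≈ 3485.75.
Standard quotas: North 5.2979, South 5.7744, East 4.9278.
Lower quotas: North 5, South 5, East 4 (sum 14, leaving 2 seats).
Remainders in descending order: East 0.9278, South 0.7744, North 0.2979.
The surplus seats go to East, South.

North 5, South 6, East 5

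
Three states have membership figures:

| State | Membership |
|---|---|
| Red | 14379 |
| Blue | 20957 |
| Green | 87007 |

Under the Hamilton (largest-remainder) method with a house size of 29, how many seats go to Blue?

Total 122343; standard divisor 122343/29 ≈ 4218.724.
Standard quotas: Red 3.4084, Blue 4.9676, Green 20.6240.
Lower quotas: Red 3, Blue 4, Green 20 (sum 27, leaving 2 seats).
Remainders in descending order: Blue 0.9676, Green 0.6240, Red 0.4084.
The surplus seats go to Blue, Green.
Blue receives 5.

5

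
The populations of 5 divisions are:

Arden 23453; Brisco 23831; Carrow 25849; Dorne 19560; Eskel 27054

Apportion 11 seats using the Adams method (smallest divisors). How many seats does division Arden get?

Standard divisor 119747/11 ≈ 10886.091; standard quotas: Arden 2.154, Brisco 2.189, Carrow 2.374, Dorne 1.797, Eskel 2.485.
Rounding up gives 3, 3, 3, 2, 3 = 14 seats, so the divisor must be adjusted.
With modified divisor 13200: modified quotas Arden 1.777, Brisco 1.805, Carrow 1.958, Dorne 1.482, Eskel 2.050.
Rounding up: Arden 2, Brisco 2, Carrow 2, Dorne 2, Eskel 3 (total 11).
Arden receives 2.

2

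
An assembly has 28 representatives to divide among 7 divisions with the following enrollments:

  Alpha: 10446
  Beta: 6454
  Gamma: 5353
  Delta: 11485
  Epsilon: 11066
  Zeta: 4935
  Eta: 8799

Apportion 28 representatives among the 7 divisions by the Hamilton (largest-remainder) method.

Alpha=5, Beta=3, Gamma=3, Delta=6, Epsilon=5, Zeta=2, Eta=4

Total 58538; standard divisor 58538/28 ≈ 2090.643.
Standard quotas: Alpha 4.9965, Beta 3.0871, Gamma 2.5605, Delta 5.4935, Epsilon 5.2931, Zeta 2.3605, Eta 4.2088.
Lower quotas: Alpha 4, Beta 3, Gamma 2, Delta 5, Epsilon 5, Zeta 2, Eta 4 (sum 25, leaving 3 seats).
Remainders in descending order: Alpha 0.9965, Gamma 0.5605, Delta 0.4935, Zeta 0.3605, Epsilon 0.2931, Eta 0.2088, Beta 0.0871.
The surplus seats go to Alpha, Gamma, Delta.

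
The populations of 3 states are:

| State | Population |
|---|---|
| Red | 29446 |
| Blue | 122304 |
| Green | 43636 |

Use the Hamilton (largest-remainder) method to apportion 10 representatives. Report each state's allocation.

Standard divisor: 195386 ÷ 10 ≈ 19538.6.
Standard quotas: Red 1.5071, Blue 6.2596, Green 2.2333.
Lower quotas: Red 1, Blue 6, Green 2 (sum 9, leaving 1 seat).
Remainders in descending order: Red 0.5071, Blue 0.2596, Green 0.2333.
Largest remainder: Red receives the extra seat.

Red: 2, Blue: 6, Green: 2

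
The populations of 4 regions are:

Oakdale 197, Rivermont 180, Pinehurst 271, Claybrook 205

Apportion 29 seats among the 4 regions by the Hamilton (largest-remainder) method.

Standard divisor: 853 ÷ 29 ≈ 29.414.
Standard quotas: Oakdale 6.698, Rivermont 6.120, Pinehurst 9.213, Claybrook 6.970.
Lower quotas: Oakdale 6, Rivermont 6, Pinehurst 9, Claybrook 6 (sum 27, leaving 2 seats).
Remainders in descending order: Claybrook 0.970, Oakdale 0.698, Pinehurst 0.213, Rivermont 0.120.
The surplus seats go to Claybrook, Oakdale.

Oakdale: 7; Rivermont: 6; Pinehurst: 9; Claybrook: 7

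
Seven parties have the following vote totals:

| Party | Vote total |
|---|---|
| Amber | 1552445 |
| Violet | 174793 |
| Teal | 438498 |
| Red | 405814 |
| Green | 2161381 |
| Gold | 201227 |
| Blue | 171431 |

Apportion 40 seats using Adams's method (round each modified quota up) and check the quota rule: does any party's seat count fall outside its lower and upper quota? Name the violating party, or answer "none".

Standard quotas: Amber 12.163, Violet 1.369, Teal 3.435, Red 3.179, Green 16.933, Gold 1.577, Blue 1.343.
Adams allocation: Amber 11, Violet 2, Teal 4, Red 3, Green 16, Gold 2, Blue 2.
Amber has quota 12.163 (lower 12, upper 13) but receives 11 — outside the quota interval.

Amber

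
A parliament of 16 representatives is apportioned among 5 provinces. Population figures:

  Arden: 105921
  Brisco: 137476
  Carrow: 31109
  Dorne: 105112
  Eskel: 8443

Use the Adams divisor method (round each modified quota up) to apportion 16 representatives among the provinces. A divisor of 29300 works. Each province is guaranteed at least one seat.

With modified divisor 29300: modified quotas Arden 3.615, Brisco 4.692, Carrow 1.062, Dorne 3.587, Eskel 0.288.
Rounding up: Arden 4, Brisco 5, Carrow 2, Dorne 4, Eskel 1 (total 16).

Arden=4, Brisco=5, Carrow=2, Dorne=4, Eskel=1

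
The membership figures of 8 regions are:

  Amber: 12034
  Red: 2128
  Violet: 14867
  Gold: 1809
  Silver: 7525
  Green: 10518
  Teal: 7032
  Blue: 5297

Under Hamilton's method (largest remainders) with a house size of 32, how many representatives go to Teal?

4

Total 61210; standard divisor 61210/32 ≈ 1912.812.
Standard quotas: Amber 6.2913, Red 1.1125, Violet 7.7723, Gold 0.9457, Silver 3.9340, Green 5.4987, Teal 3.6763, Blue 2.7692.
Lower quotas: Amber 6, Red 1, Violet 7, Gold 0, Silver 3, Green 5, Teal 3, Blue 2 (sum 27, leaving 5 seats).
Remainders in descending order: Gold 0.9457, Silver 0.9340, Violet 0.7723, Blue 0.7692, Teal 0.6763, Green 0.4987, Amber 0.2913, Red 0.1125.
The surplus seats go to Gold, Silver, Violet, Blue, Teal.
Teal receives 4.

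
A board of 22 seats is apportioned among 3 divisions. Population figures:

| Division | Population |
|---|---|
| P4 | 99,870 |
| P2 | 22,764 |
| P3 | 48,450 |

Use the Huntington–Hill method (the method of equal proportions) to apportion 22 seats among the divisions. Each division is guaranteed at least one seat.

With divisor 7736: modified quotas P4 12.910, P2 2.943, P3 6.263.
Geometric-mean thresholds: P4 √(12·13)=12.490, P2 √(2·3)=2.449, P3 √(6·7)=6.481.
Each quota rounded against its threshold gives P4 13, P2 3, P3 6 (total 22).

P4=13; P2=3; P3=6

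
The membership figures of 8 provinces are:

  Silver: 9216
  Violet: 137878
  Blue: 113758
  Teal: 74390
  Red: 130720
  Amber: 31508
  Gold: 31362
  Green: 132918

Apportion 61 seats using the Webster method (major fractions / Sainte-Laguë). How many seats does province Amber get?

Standard divisor 661750/61 ≈ 10848.361; standard quotas: Silver 0.850, Violet 12.710, Blue 10.486, Teal 6.857, Red 12.050, Amber 2.904, Gold 2.891, Green 12.252.
Rounding to the nearest integer gives Silver 1, Violet 13, Blue 10, Teal 7, Red 12, Amber 3, Gold 3, Green 12 — total 61, matching the house size, so no adjustment is needed.
Amber receives 3.

3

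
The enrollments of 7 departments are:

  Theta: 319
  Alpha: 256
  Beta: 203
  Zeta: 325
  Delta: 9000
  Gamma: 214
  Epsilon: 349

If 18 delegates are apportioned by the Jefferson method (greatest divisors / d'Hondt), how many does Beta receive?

0

Standard divisor 10666/18 ≈ 592.556; standard quotas: Theta 0.538, Alpha 0.432, Beta 0.343, Zeta 0.548, Delta 15.188, Gamma 0.361, Epsilon 0.589.
Rounding down gives 0, 0, 0, 0, 15, 0, 0 = 15 seats, so the divisor must be adjusted.
With modified divisor 490: modified quotas Theta 0.651, Alpha 0.522, Beta 0.414, Zeta 0.663, Delta 18.367, Gamma 0.437, Epsilon 0.712.
Rounding down: Theta 0, Alpha 0, Beta 0, Zeta 0, Delta 18, Gamma 0, Epsilon 0 (total 18).
Beta receives 0.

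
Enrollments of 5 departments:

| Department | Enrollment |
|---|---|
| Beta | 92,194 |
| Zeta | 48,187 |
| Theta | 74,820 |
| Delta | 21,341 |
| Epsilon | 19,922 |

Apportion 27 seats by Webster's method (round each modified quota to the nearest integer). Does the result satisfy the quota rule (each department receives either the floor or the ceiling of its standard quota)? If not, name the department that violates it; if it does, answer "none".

Standard quotas: Beta 9.706, Zeta 5.073, Theta 7.877, Delta 2.247, Epsilon 2.097.
Webster allocation: Beta 10, Zeta 5, Theta 8, Delta 2, Epsilon 2.
Every allocation lies between the lower and upper quota.

none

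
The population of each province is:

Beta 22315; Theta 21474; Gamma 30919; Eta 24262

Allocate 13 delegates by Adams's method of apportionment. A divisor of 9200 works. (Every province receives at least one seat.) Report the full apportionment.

Beta=3, Theta=3, Gamma=4, Eta=3

With modified divisor 9200: modified quotas Beta 2.426, Theta 2.334, Gamma 3.361, Eta 2.637.
Rounding up: Beta 3, Theta 3, Gamma 4, Eta 3 (total 13).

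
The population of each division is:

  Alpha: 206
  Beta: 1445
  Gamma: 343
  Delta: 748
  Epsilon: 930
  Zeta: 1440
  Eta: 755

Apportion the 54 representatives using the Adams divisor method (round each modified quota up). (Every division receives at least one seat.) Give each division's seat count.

Standard divisor 5867/54 ≈ 108.648; standard quotas: Alpha 1.896, Beta 13.300, Gamma 3.157, Delta 6.885, Epsilon 8.560, Zeta 13.254, Eta 6.949.
Rounding up gives 2, 14, 4, 7, 9, 14, 7 = 57 seats, so the divisor must be adjusted.
With modified divisor 115.3: modified quotas Alpha 1.787, Beta 12.533, Gamma 2.975, Delta 6.487, Epsilon 8.066, Zeta 12.489, Eta 6.548.
Rounding up: Alpha 2, Beta 13, Gamma 3, Delta 7, Epsilon 9, Zeta 13, Eta 7 (total 54).

Alpha=2; Beta=13; Gamma=3; Delta=7; Epsilon=9; Zeta=13; Eta=7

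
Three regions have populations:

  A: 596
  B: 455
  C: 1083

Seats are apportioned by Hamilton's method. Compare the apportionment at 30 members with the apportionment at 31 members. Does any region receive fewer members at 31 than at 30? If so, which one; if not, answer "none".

At 30 seats: A 8, B 7, C 15.
At 31 seats: A 9, B 6, C 16.
B drops from 7 to 6.

B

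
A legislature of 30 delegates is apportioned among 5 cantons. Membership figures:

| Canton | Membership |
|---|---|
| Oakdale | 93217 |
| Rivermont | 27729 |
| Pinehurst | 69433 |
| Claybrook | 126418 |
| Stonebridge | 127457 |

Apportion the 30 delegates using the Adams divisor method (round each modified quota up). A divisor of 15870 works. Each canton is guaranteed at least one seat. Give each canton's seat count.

Oakdale: 6, Rivermont: 2, Pinehurst: 5, Claybrook: 8, Stonebridge: 9

With modified divisor 15870: modified quotas Oakdale 5.874, Rivermont 1.747, Pinehurst 4.375, Claybrook 7.966, Stonebridge 8.031.
Rounding up: Oakdale 6, Rivermont 2, Pinehurst 5, Claybrook 8, Stonebridge 9 (total 30).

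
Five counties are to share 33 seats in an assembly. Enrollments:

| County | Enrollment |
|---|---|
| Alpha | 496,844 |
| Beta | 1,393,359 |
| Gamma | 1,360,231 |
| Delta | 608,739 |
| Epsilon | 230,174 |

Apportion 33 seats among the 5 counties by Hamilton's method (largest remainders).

Alpha=4, Beta=11, Gamma=11, Delta=5, Epsilon=2

The standard divisor is 4089347/33 ≈ 123919.606.
Standard quotas: Alpha 4.0094, Beta 11.2441, Gamma 10.9767, Delta 4.9124, Epsilon 1.8574.
Lower quotas: Alpha 4, Beta 11, Gamma 10, Delta 4, Epsilon 1 (sum 30, leaving 3 seats).
Remainders in descending order: Gamma 0.9767, Delta 0.9124, Epsilon 0.8574, Beta 0.2441, Alpha 0.0094.
Largest remainders: Gamma, Delta, Epsilon receive the extra seats.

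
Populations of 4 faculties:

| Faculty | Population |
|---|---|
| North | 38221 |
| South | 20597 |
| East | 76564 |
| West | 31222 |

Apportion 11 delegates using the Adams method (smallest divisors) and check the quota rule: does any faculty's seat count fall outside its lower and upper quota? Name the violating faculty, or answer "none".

none

Standard quotas: North 2.524, South 1.360, East 5.055, West 2.061.
Adams allocation: North 2, South 2, East 5, West 2.
Every allocation lies between the lower and upper quota.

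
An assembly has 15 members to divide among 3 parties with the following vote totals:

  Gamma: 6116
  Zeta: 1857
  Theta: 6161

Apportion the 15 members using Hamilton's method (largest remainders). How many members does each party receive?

Total 14134; standard divisor 14134/15 ≈ 942.267.
Standard quotas: Gamma 6.4907, Zeta 1.9708, Theta 6.5385.
Lower quotas: Gamma 6, Zeta 1, Theta 6 (sum 13, leaving 2 seats).
Remainders in descending order: Zeta 0.9708, Theta 0.5385, Gamma 0.4907.
The surplus seats go to Zeta, Theta.

Gamma=6; Zeta=2; Theta=7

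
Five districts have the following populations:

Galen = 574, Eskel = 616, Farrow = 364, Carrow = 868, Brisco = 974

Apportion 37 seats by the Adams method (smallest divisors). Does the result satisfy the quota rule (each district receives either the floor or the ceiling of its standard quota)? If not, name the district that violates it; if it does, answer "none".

Standard quotas: Galen 6.254, Eskel 6.711, Farrow 3.966, Carrow 9.457, Brisco 10.612.
Adams allocation: Galen 6, Eskel 7, Farrow 4, Carrow 9, Brisco 11.
Every allocation lies between the lower and upper quota.

none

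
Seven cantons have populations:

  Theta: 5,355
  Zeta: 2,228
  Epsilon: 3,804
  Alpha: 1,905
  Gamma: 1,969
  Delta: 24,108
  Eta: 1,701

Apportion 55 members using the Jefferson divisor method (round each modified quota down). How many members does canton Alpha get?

2

Standard divisor 41070/55 ≈ 746.727; standard quotas: Theta 7.171, Zeta 2.984, Epsilon 5.094, Alpha 2.551, Gamma 2.637, Delta 32.285, Eta 2.278.
Rounding down gives 7, 2, 5, 2, 2, 32, 2 = 52 seats, so the divisor must be adjusted.
With modified divisor 700: modified quotas Theta 7.650, Zeta 3.183, Epsilon 5.434, Alpha 2.721, Gamma 2.813, Delta 34.440, Eta 2.430.
Rounding down: Theta 7, Zeta 3, Epsilon 5, Alpha 2, Gamma 2, Delta 34, Eta 2 (total 55).
Alpha receives 2.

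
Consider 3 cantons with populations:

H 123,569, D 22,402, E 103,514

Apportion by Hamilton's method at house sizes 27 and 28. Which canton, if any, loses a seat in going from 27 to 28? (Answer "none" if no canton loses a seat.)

At 27 seats: H 13, D 3, E 11.
At 28 seats: H 14, D 2, E 12.
D drops from 3 to 2.

D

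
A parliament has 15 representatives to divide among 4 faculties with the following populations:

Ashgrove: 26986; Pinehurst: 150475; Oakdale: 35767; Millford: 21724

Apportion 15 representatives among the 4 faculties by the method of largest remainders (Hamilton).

Ashgrove 2, Pinehurst 10, Oakdale 2, Millford 1

Total 234952; standard divisor 234952/15 ≈ 15663.467.
Standard quotas: Ashgrove 1.7229, Pinehurst 9.6067, Oakdale 2.2835, Millford 1.3869.
Lower quotas: Ashgrove 1, Pinehurst 9, Oakdale 2, Millford 1 (sum 13, leaving 2 seats).
Remainders in descending order: Ashgrove 0.7229, Pinehurst 0.6067, Millford 0.3869, Oakdale 0.2835.
Largest remainders: Ashgrove, Pinehurst receive the extra seats.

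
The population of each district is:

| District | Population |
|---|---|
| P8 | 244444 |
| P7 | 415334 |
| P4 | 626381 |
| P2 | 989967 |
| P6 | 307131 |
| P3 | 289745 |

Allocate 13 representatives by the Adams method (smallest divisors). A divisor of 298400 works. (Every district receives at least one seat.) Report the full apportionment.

P8 1, P7 2, P4 3, P2 4, P6 2, P3 1

With modified divisor 298400: modified quotas P8 0.819, P7 1.392, P4 2.099, P2 3.318, P6 1.029, P3 0.971.
Rounding up: P8 1, P7 2, P4 3, P2 4, P6 2, P3 1 (total 13).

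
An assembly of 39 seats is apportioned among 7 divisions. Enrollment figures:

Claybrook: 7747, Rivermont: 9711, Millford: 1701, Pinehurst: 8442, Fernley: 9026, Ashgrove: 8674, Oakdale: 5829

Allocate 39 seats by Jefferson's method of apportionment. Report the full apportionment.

Standard divisor 51130/39 ≈ 1311.026; standard quotas: Claybrook 5.909, Rivermont 7.407, Millford 1.297, Pinehurst 6.439, Fernley 6.885, Ashgrove 6.616, Oakdale 4.446.
Rounding down gives 5, 7, 1, 6, 6, 6, 4 = 35 seats, so the divisor must be adjusted.
With modified divisor 1210: modified quotas Claybrook 6.402, Rivermont 8.026, Millford 1.406, Pinehurst 6.977, Fernley 7.460, Ashgrove 7.169, Oakdale 4.817.
Rounding down: Claybrook 6, Rivermont 8, Millford 1, Pinehurst 6, Fernley 7, Ashgrove 7, Oakdale 4 (total 39).

Claybrook: 6, Rivermont: 8, Millford: 1, Pinehurst: 6, Fernley: 7, Ashgrove: 7, Oakdale: 4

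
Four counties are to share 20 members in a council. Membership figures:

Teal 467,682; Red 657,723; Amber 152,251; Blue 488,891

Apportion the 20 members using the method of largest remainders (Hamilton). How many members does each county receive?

Total 1766547; standard divisor 1766547/20 ≈ 88327.35.
Standard quotas: Teal 5.2949, Red 7.4464, Amber 1.7237, Blue 5.5350.
Lower quotas: Teal 5, Red 7, Amber 1, Blue 5 (sum 18, leaving 2 seats).
Remainders in descending order: Amber 0.7237, Blue 0.5350, Red 0.4464, Teal 0.2949.
Largest remainders: Amber, Blue receive the extra seats.

Teal=5, Red=7, Amber=2, Blue=6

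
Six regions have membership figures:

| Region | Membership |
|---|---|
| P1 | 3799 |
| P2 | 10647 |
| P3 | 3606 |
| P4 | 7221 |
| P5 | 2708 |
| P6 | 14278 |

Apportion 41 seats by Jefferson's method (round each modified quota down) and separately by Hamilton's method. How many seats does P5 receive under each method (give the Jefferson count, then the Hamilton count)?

Jefferson: P1 3, P2 11, P3 3, P4 7, P5 2, P6 15.
Hamilton: P1 4, P2 10, P3 3, P4 7, P5 3, P6 14.
P5 gets 2 under Jefferson and 3 under Hamilton.

2 and 3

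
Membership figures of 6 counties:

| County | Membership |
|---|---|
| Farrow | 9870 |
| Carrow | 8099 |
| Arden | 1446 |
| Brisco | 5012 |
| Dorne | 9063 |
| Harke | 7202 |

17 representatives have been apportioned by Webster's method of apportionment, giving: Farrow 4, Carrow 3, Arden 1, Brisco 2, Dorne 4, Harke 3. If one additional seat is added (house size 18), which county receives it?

Priority for the next seat is population ÷ (current seats + 0.5).
Priorities: Farrow 2193.333, Carrow 2314.000, Arden 964.000, Brisco 2004.800, Dorne 2014.000, Harke 2057.714.
Highest priority: Carrow.

Carrow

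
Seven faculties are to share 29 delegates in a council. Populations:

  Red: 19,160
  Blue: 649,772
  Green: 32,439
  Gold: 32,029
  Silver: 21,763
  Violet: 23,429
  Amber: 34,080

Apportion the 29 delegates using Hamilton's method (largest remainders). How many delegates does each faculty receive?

Standard divisor: 812672 ÷ 29 ≈ 28023.172.
Standard quotas: Red 0.6837, Blue 23.1870, Green 1.1576, Gold 1.1429, Silver 0.7766, Violet 0.8361, Amber 1.2161.
Lower quotas: Red 0, Blue 23, Green 1, Gold 1, Silver 0, Violet 0, Amber 1 (sum 26, leaving 3 seats).
Remainders in descending order: Violet 0.8361, Silver 0.7766, Red 0.6837, Amber 0.2161, Blue 0.1870, Green 0.1576, Gold 0.1429.
Largest remainders: Violet, Silver, Red receive the extra seats.

Red 1, Blue 23, Green 1, Gold 1, Silver 1, Violet 1, Amber 1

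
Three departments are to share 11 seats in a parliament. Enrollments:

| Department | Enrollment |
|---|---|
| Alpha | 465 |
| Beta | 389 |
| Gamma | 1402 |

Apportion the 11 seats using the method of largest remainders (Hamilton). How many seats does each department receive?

Alpha=2; Beta=2; Gamma=7

Total 2256; standard divisor 2256/11 ≈ 205.091.
Standard quotas: Alpha 2.267, Beta 1.897, Gamma 6.836.
Lower quotas: Alpha 2, Beta 1, Gamma 6 (sum 9, leaving 2 seats).
Remainders in descending order: Beta 0.897, Gamma 0.836, Alpha 0.267.
Largest remainders: Beta, Gamma receive the extra seats.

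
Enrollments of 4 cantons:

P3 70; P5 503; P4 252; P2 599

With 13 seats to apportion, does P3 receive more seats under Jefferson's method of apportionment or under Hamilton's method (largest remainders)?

Hamilton

Jefferson: P3 0, P5 5, P4 2, P2 6.
Hamilton: P3 1, P5 5, P4 2, P2 5.
P3 gets 0 under Jefferson and 1 under Hamilton.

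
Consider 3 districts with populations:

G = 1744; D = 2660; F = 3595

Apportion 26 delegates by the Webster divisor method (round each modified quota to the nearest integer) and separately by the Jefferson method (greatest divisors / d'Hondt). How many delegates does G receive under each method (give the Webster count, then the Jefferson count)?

Webster: G 6, D 9, F 11.
Jefferson: G 5, D 9, F 12.
G gets 6 under Webster and 5 under Jefferson.

6 and 5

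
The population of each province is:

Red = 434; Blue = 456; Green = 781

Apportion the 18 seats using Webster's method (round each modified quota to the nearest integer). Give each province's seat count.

Red 5, Blue 5, Green 8

Standard divisor 1671/18 ≈ 92.833; standard quotas: Red 4.675, Blue 4.912, Green 8.413.
Rounding to the nearest integer gives Red 5, Blue 5, Green 8 — total 18, matching the house size, so no adjustment is needed.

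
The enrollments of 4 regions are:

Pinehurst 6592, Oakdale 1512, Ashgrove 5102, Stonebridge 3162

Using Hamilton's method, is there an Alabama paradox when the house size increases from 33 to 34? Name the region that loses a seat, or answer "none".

Stonebridge

At 33 seats: Pinehurst 13, Oakdale 3, Ashgrove 10, Stonebridge 7.
At 34 seats: Pinehurst 14, Oakdale 3, Ashgrove 11, Stonebridge 6.
Stonebridge drops from 7 to 6.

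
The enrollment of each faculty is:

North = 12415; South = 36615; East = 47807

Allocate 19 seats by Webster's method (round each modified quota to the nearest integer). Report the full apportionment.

North 2; South 7; East 10

Standard divisor 96837/19 ≈ 5096.684; standard quotas: North 2.436, South 7.184, East 9.380.
Rounding to the nearest integer gives 2, 7, 9 = 18 seats, so the divisor must be adjusted.
With modified divisor 5012.42: modified quotas North 2.477, South 7.305, East 9.538.
Rounding to the nearest integer: North 2, South 7, East 10 (total 19).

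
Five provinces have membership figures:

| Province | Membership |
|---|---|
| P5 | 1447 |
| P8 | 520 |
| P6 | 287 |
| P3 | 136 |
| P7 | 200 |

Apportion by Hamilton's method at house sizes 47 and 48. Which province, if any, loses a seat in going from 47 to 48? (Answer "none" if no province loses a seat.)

At 47 seats: P5 26, P8 9, P6 5, P3 3, P7 4.
At 48 seats: P5 27, P8 10, P6 5, P3 2, P7 4.
P3 drops from 3 to 2.

P3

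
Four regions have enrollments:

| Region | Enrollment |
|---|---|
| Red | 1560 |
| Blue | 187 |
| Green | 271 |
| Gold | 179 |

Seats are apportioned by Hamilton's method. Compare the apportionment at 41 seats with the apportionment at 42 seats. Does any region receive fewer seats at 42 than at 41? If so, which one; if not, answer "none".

none

At 41 seats: Red 29, Blue 4, Green 5, Gold 3.
At 42 seats: Red 30, Blue 4, Green 5, Gold 3.
No region's allocation decreased.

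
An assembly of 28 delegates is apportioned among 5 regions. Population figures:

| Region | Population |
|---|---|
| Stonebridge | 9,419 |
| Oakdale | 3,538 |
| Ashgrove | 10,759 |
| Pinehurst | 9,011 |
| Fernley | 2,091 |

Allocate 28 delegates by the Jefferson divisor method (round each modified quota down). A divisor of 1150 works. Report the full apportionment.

With modified divisor 1150: modified quotas Stonebridge 8.190, Oakdale 3.077, Ashgrove 9.356, Pinehurst 7.836, Fernley 1.818.
Rounding down: Stonebridge 8, Oakdale 3, Ashgrove 9, Pinehurst 7, Fernley 1 (total 28).

Stonebridge=8, Oakdale=3, Ashgrove=9, Pinehurst=7, Fernley=1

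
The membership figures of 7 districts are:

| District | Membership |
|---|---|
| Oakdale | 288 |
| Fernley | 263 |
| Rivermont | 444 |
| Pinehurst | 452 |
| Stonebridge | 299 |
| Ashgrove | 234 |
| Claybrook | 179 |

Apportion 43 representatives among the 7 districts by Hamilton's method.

Oakdale 6, Fernley 5, Rivermont 9, Pinehurst 9, Stonebridge 6, Ashgrove 5, Claybrook 3

The standard divisor is 2159/43 ≈ 50.209.
Standard quotas: Oakdale 5.736, Fernley 5.238, Rivermont 8.843, Pinehurst 9.002, Stonebridge 5.955, Ashgrove 4.660, Claybrook 3.565.
Lower quotas: Oakdale 5, Fernley 5, Rivermont 8, Pinehurst 9, Stonebridge 5, Ashgrove 4, Claybrook 3 (sum 39, leaving 4 seats).
Remainders in descending order: Stonebridge 0.955, Rivermont 0.843, Oakdale 0.736, Ashgrove 0.660, Claybrook 0.565, Fernley 0.238, Pinehurst 0.002.
The surplus seats go to Stonebridge, Rivermont, Oakdale, Ashgrove.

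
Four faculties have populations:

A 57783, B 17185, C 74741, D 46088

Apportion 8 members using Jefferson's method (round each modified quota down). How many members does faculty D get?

2

Standard divisor 195797/8 ≈ 24474.625; standard quotas: A 2.361, B 0.702, C 3.054, D 1.883.
Rounding down gives 2, 0, 3, 1 = 6 seats, so the divisor must be adjusted.
With modified divisor 19000: modified quotas A 3.041, B 0.904, C 3.934, D 2.426.
Rounding down: A 3, B 0, C 3, D 2 (total 8).
D receives 2.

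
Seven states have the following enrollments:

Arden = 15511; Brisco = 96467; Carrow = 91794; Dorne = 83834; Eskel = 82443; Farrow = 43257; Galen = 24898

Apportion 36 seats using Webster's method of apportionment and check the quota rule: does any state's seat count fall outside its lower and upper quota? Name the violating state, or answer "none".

Standard quotas: Arden 1.274, Brisco 7.925, Carrow 7.541, Dorne 6.887, Eskel 6.773, Farrow 3.554, Galen 2.045.
Webster allocation: Arden 1, Brisco 8, Carrow 7, Dorne 7, Eskel 7, Farrow 4, Galen 2.
Every allocation lies between the lower and upper quota.

none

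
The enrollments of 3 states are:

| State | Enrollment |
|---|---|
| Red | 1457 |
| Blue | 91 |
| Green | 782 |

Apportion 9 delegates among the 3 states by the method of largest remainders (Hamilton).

Red: 6; Blue: 0; Green: 3

Total 2330; standard divisor 2330/9 ≈ 258.889.
Standard quotas: Red 5.628, Blue 0.352, Green 3.021.
Lower quotas: Red 5, Blue 0, Green 3 (sum 8, leaving 1 seat).
Remainders in descending order: Red 0.628, Blue 0.352, Green 0.021.
The surplus seat goes to Red.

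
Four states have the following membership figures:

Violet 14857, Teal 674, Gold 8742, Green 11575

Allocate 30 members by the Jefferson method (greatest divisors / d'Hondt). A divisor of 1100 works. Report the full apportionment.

With modified divisor 1100: modified quotas Violet 13.506, Teal 0.613, Gold 7.947, Green 10.523.
Rounding down: Violet 13, Teal 0, Gold 7, Green 10 (total 30).

Violet: 13, Teal: 0, Gold: 7, Green: 10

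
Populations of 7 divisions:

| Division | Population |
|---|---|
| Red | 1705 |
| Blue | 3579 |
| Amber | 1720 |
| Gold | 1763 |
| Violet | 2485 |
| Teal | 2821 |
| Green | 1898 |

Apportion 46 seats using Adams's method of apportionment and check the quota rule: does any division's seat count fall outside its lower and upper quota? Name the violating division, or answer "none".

Standard quotas: Red 4.911, Blue 10.308, Amber 4.954, Gold 5.078, Violet 7.157, Teal 8.125, Green 5.467.
Adams allocation: Red 5, Blue 10, Amber 5, Gold 5, Violet 7, Teal 8, Green 6.
Every allocation lies between the lower and upper quota.

none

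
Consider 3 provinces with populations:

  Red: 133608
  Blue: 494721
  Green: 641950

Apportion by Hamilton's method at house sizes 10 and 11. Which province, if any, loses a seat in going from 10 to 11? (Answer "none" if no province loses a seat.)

none

At 10 seats: Red 1, Blue 4, Green 5.
At 11 seats: Red 1, Blue 4, Green 6.
No province's allocation decreased.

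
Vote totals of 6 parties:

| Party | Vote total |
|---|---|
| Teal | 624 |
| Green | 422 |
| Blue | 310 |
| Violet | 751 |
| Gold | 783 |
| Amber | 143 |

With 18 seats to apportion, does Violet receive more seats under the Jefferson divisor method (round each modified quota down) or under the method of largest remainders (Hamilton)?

Jefferson

Jefferson: Teal 4, Green 2, Blue 2, Violet 5, Gold 5, Amber 0.
Hamilton: Teal 4, Green 2, Blue 2, Violet 4, Gold 5, Amber 1.
Violet gets 5 under Jefferson and 4 under Hamilton.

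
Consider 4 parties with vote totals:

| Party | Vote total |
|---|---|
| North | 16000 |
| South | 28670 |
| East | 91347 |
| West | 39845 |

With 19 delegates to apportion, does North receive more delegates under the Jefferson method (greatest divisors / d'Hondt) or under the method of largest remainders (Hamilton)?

Hamilton

Jefferson: North 1, South 3, East 11, West 4.
Hamilton: North 2, South 3, East 10, West 4.
North gets 1 under Jefferson and 2 under Hamilton.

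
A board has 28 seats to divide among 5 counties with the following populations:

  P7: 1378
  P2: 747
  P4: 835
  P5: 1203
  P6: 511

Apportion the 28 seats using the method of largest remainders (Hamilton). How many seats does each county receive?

Total 4674; standard divisor 4674/28 ≈ 166.929.
Standard quotas: P7 8.255, P2 4.475, P4 5.002, P5 7.207, P6 3.061.
Lower quotas: P7 8, P2 4, P4 5, P5 7, P6 3 (sum 27, leaving 1 seat).
Remainders in descending order: P2 0.475, P7 0.255, P5 0.207, P6 0.061, P4 0.002.
Largest remainder: P2 receives the extra seat.

P7 8, P2 5, P4 5, P5 7, P6 3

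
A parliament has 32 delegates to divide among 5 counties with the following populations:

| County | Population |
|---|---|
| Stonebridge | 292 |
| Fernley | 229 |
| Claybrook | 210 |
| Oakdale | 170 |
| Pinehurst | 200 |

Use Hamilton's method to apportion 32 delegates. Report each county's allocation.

Stonebridge 8, Fernley 7, Claybrook 6, Oakdale 5, Pinehurst 6

Standard divisor: 1101 ÷ 32 ≈ 34.406.
Standard quotas: Stonebridge 8.487, Fernley 6.656, Claybrook 6.104, Oakdale 4.941, Pinehurst 5.813.
Lower quotas: Stonebridge 8, Fernley 6, Claybrook 6, Oakdale 4, Pinehurst 5 (sum 29, leaving 3 seats).
Remainders in descending order: Oakdale 0.941, Pinehurst 0.813, Fernley 0.656, Stonebridge 0.487, Claybrook 0.104.
Largest remainders: Oakdale, Pinehurst, Fernley receive the extra seats.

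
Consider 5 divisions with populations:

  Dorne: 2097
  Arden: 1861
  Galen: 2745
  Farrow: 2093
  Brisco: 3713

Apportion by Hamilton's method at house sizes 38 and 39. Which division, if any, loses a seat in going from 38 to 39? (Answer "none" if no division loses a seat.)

Dorne

At 38 seats: Dorne 7, Arden 6, Galen 8, Farrow 6, Brisco 11.
At 39 seats: Dorne 6, Arden 6, Galen 9, Farrow 6, Brisco 12.
Dorne drops from 7 to 6.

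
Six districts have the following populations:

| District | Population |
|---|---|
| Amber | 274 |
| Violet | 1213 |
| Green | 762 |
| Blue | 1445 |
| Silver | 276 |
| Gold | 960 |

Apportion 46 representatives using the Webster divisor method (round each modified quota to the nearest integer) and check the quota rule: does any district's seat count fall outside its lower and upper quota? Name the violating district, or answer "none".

Standard quotas: Amber 2.557, Violet 11.318, Green 7.110, Blue 13.483, Silver 2.575, Gold 8.957.
Webster allocation: Amber 3, Violet 11, Green 7, Blue 13, Silver 3, Gold 9.
Every allocation lies between the lower and upper quota.

none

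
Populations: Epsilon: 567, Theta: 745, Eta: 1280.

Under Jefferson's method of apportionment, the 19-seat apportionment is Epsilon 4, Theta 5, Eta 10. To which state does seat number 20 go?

Theta

Priority for the next seat is population ÷ (current seats + 1).
Priorities: Epsilon 113.400, Theta 124.167, Eta 116.364.
Highest priority: Theta.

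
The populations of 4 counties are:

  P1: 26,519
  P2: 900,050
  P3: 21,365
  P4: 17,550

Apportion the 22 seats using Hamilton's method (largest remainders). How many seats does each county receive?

P1: 1, P2: 21, P3: 0, P4: 0

Standard divisor: 965484 ÷ 22 ≈ 43885.636.
Standard quotas: P1 0.6043, P2 20.5090, P3 0.4868, P4 0.3999.
Lower quotas: P1 0, P2 20, P3 0, P4 0 (sum 20, leaving 2 seats).
Remainders in descending order: P1 0.6043, P2 0.5090, P3 0.4868, P4 0.3999.
Largest remainders: P1, P2 receive the extra seats.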